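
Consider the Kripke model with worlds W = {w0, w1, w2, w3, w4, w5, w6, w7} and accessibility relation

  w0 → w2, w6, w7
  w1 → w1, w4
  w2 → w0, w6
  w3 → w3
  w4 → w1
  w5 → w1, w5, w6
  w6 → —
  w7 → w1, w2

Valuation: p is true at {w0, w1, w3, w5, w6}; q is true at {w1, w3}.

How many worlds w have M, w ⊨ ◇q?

w0: successors {w2, w6, w7}; q there: w2:F, w6:F, w7:F. ✗
w1: successors {w1, w4}; q there: w1:T, w4:F. ✓
w2: successors {w0, w6}; q there: w0:F, w6:F. ✗
w3: successors {w3}; q there: w3:T. ✓
w4: successors {w1}; q there: w1:T. ✓
w5: successors {w1, w5, w6}; q there: w1:T, w5:F, w6:F. ✓
w6: no successors, so ◇q fails. ✗
w7: successors {w1, w2}; q there: w1:T, w2:F. ✓
Satisfying worlds: {w1, w3, w4, w5, w7}.

5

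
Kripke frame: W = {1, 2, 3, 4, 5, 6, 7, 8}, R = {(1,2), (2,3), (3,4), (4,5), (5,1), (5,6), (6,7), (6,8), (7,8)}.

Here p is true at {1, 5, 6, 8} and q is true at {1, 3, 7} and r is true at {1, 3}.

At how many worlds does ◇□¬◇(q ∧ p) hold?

6

1: successors {2}; □¬◇(q ∧ p) there: 2:T. ✓
2: successors {3}; □¬◇(q ∧ p) there: 3:T. ✓
3: successors {4}; □¬◇(q ∧ p) there: 4:F. ✗
4: successors {5}; □¬◇(q ∧ p) there: 5:T. ✓
5: successors {1, 6}; □¬◇(q ∧ p) there: 1:T, 6:T. ✓
6: successors {7, 8}; □¬◇(q ∧ p) there: 7:T, 8:T. ✓
7: successors {8}; □¬◇(q ∧ p) there: 8:T. ✓
8: no successors, so ◇□¬◇(q ∧ p) fails. ✗
Satisfying worlds: {1, 2, 4, 5, 6, 7}.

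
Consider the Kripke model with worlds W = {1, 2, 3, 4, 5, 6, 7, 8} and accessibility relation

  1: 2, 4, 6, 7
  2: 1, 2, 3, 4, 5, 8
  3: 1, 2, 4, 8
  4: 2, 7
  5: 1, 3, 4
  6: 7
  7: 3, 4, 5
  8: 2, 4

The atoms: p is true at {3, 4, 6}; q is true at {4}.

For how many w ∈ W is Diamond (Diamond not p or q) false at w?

0

1: successors {2, 4, 6, 7}; Diamond not p or q there: 2:T, 4:T, 6:T, 7:T. ✓
2: successors {1, 2, 3, 4, 5, 8}; Diamond not p or q there: 1:T, 2:T, 3:T, 4:T, 5:T, 8:T. ✓
3: successors {1, 2, 4, 8}; Diamond not p or q there: 1:T, 2:T, 4:T, 8:T. ✓
4: successors {2, 7}; Diamond not p or q there: 2:T, 7:T. ✓
5: successors {1, 3, 4}; Diamond not p or q there: 1:T, 3:T, 4:T. ✓
6: successors {7}; Diamond not p or q there: 7:T. ✓
7: successors {3, 4, 5}; Diamond not p or q there: 3:T, 4:T, 5:T. ✓
8: successors {2, 4}; Diamond not p or q there: 2:T, 4:T. ✓
Satisfying worlds: {1, 2, 3, 4, 5, 6, 7, 8}.
So Diamond (Diamond not p or q) fails at the other 0 worlds.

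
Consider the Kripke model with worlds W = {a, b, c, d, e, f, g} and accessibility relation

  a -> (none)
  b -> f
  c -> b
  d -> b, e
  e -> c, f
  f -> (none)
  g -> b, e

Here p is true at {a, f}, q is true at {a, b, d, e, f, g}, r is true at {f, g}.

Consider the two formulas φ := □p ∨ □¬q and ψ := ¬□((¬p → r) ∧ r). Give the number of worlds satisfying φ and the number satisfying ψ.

3 and 4

For □p ∨ □¬q:
a: □p is T, □¬q is T. ✓
b: □p is T, □¬q is F. ✓
c: □p is F, □¬q is F. ✗
d: □p is F, □¬q is F. ✗
e: □p is F, □¬q is F. ✗
f: □p is T, □¬q is T. ✓
g: □p is F, □¬q is F. ✗
— 3 worlds.
For ¬□((¬p → r) ∧ r):
a: □((¬p → r) ∧ r) is T. ✗
b: □((¬p → r) ∧ r) is T. ✗
c: □((¬p → r) ∧ r) is F. ✓
d: □((¬p → r) ∧ r) is F. ✓
e: □((¬p → r) ∧ r) is F. ✓
f: □((¬p → r) ∧ r) is T. ✗
g: □((¬p → r) ∧ r) is F. ✓
— 4 worlds.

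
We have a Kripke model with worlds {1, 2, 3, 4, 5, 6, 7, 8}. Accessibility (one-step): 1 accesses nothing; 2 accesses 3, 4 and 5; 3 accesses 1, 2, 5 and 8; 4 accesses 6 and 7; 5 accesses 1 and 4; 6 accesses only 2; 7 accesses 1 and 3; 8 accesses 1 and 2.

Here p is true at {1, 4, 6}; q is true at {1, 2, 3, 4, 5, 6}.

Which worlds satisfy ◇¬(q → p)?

1: no successors, so ◇¬(q → p) fails. ✗
2: successors {3, 4, 5}; ¬(q → p) there: 3:T, 4:F, 5:T. ✓
3: successors {1, 2, 5, 8}; ¬(q → p) there: 1:F, 2:T, 5:T, 8:F. ✓
4: successors {6, 7}; ¬(q → p) there: 6:F, 7:F. ✗
5: successors {1, 4}; ¬(q → p) there: 1:F, 4:F. ✗
6: successors {2}; ¬(q → p) there: 2:T. ✓
7: successors {1, 3}; ¬(q → p) there: 1:F, 3:T. ✓
8: successors {1, 2}; ¬(q → p) there: 1:F, 2:T. ✓

{2, 3, 6, 7, 8}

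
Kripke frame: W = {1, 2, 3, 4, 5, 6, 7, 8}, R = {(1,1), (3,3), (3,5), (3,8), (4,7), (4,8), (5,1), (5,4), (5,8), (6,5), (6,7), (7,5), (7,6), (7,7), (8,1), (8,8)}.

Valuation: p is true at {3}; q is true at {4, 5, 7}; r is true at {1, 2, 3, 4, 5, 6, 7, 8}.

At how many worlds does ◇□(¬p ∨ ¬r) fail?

1: successors {1}; □(¬p ∨ ¬r) there: 1:T. ✓
2: no successors, so ◇□(¬p ∨ ¬r) fails. ✗
3: successors {3, 5, 8}; □(¬p ∨ ¬r) there: 3:F, 5:T, 8:T. ✓
4: successors {7, 8}; □(¬p ∨ ¬r) there: 7:T, 8:T. ✓
5: successors {1, 4, 8}; □(¬p ∨ ¬r) there: 1:T, 4:T, 8:T. ✓
6: successors {5, 7}; □(¬p ∨ ¬r) there: 5:T, 7:T. ✓
7: successors {5, 6, 7}; □(¬p ∨ ¬r) there: 5:T, 6:T, 7:T. ✓
8: successors {1, 8}; □(¬p ∨ ¬r) there: 1:T, 8:T. ✓
Satisfying worlds: {1, 3, 4, 5, 6, 7, 8}.
So ◇□(¬p ∨ ¬r) fails at the other 1 world.

1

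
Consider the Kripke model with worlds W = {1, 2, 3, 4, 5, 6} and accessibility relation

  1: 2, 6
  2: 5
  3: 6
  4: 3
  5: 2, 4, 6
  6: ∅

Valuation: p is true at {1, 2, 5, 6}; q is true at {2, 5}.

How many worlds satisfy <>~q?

1: successors {2, 6}; ~q there: 2:F, 6:T. ✓
2: successors {5}; ~q there: 5:F. ✗
3: successors {6}; ~q there: 6:T. ✓
4: successors {3}; ~q there: 3:T. ✓
5: successors {2, 4, 6}; ~q there: 2:F, 4:T, 6:T. ✓
6: no successors, so <>~q fails. ✗
Satisfying worlds: {1, 3, 4, 5}.

4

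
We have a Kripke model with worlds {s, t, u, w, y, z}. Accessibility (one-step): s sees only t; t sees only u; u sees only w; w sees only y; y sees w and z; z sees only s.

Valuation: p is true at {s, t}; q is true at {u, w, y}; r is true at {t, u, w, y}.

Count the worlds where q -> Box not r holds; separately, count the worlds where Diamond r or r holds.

For q -> Box not r:
s: q is F, Box not r is F. ✓
t: q is F, Box not r is F. ✓
u: q is T, Box not r is F. ✗
w: q is T, Box not r is F. ✗
y: q is T, Box not r is F. ✗
z: q is F, Box not r is T. ✓
— 3 worlds.
For Diamond r or r:
s: Diamond r is T, r is F. ✓
t: Diamond r is T, r is T. ✓
u: Diamond r is T, r is T. ✓
w: Diamond r is T, r is T. ✓
y: Diamond r is T, r is T. ✓
z: Diamond r is F, r is F. ✗
— 5 worlds.

3 and 5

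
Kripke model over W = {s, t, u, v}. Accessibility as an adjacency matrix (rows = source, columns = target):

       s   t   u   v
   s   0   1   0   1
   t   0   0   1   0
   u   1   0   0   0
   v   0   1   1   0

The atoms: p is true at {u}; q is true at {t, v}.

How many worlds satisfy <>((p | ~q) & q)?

s: successors {t, v}; (p | ~q) & q there: t:F, v:F. ✗
t: successors {u}; (p | ~q) & q there: u:F. ✗
u: successors {s}; (p | ~q) & q there: s:F. ✗
v: successors {t, u}; (p | ~q) & q there: t:F, u:F. ✗
Satisfying worlds: ∅.

0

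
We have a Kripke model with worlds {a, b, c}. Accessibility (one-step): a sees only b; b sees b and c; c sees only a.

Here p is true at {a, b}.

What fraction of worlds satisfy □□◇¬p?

a: successors {b}; □◇¬p there: b:F. ✗
b: successors {b, c}; □◇¬p there: b:F, c:F. ✗
c: successors {a}; □◇¬p there: a:T. ✓
That's 1 of 3 worlds, so 1/3.

1/3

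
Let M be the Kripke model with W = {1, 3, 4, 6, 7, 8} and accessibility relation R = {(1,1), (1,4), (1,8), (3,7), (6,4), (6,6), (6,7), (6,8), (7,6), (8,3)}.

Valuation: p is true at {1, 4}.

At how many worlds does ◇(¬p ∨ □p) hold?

1: successors {1, 4, 8}; ¬p ∨ □p there: 1:F, 4:T, 8:T. ✓
3: successors {7}; ¬p ∨ □p there: 7:T. ✓
4: no successors, so ◇(¬p ∨ □p) fails. ✗
6: successors {4, 6, 7, 8}; ¬p ∨ □p there: 4:T, 6:T, 7:T, 8:T. ✓
7: successors {6}; ¬p ∨ □p there: 6:T. ✓
8: successors {3}; ¬p ∨ □p there: 3:T. ✓
Satisfying worlds: {1, 3, 6, 7, 8}.

5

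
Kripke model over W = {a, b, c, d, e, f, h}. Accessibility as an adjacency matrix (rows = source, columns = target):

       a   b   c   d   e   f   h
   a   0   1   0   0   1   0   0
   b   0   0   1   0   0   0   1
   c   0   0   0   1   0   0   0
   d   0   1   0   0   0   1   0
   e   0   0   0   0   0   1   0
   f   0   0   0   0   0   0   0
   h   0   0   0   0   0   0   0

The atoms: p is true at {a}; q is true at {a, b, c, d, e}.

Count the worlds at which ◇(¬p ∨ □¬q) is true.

a: successors {b, e}; ¬p ∨ □¬q there: b:T, e:T. ✓
b: successors {c, h}; ¬p ∨ □¬q there: c:T, h:T. ✓
c: successors {d}; ¬p ∨ □¬q there: d:T. ✓
d: successors {b, f}; ¬p ∨ □¬q there: b:T, f:T. ✓
e: successors {f}; ¬p ∨ □¬q there: f:T. ✓
f: no successors, so ◇(¬p ∨ □¬q) fails. ✗
h: no successors, so ◇(¬p ∨ □¬q) fails. ✗
Satisfying worlds: {a, b, c, d, e}.

5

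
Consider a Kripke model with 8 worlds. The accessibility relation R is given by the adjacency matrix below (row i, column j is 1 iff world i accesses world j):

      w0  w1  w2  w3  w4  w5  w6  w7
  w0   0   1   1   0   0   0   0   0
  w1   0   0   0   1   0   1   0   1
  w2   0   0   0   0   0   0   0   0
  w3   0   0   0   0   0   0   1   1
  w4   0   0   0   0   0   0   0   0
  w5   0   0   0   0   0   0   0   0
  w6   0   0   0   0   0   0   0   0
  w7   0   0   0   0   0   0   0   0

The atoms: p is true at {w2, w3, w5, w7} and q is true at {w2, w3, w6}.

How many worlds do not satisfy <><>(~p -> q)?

6

w0: successors {w1, w2}; <>(~p -> q) there: w1:T, w2:F. ✓
w1: successors {w3, w5, w7}; <>(~p -> q) there: w3:T, w5:F, w7:F. ✓
w2: no successors, so <><>(~p -> q) fails. ✗
w3: successors {w6, w7}; <>(~p -> q) there: w6:F, w7:F. ✗
w4: no successors, so <><>(~p -> q) fails. ✗
w5: no successors, so <><>(~p -> q) fails. ✗
w6: no successors, so <><>(~p -> q) fails. ✗
w7: no successors, so <><>(~p -> q) fails. ✗
Satisfying worlds: {w0, w1}.
So <><>(~p -> q) fails at the other 6 worlds.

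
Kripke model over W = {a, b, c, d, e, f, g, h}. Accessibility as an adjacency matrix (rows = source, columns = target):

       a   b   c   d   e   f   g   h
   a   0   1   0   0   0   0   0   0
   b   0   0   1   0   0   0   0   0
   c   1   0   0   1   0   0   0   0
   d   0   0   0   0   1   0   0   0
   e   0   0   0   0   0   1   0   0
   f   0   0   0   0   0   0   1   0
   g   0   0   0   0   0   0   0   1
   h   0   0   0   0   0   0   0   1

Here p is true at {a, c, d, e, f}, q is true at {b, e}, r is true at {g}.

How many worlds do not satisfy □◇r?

a: successors {b}; ◇r there: b:F. ✗
b: successors {c}; ◇r there: c:F. ✗
c: successors {a, d}; ◇r there: a:F, d:F. ✗
d: successors {e}; ◇r there: e:F. ✗
e: successors {f}; ◇r there: f:T. ✓
f: successors {g}; ◇r there: g:F. ✗
g: successors {h}; ◇r there: h:F. ✗
h: successors {h}; ◇r there: h:F. ✗
Satisfying worlds: {e}.
So □◇r fails at the other 7 worlds.

7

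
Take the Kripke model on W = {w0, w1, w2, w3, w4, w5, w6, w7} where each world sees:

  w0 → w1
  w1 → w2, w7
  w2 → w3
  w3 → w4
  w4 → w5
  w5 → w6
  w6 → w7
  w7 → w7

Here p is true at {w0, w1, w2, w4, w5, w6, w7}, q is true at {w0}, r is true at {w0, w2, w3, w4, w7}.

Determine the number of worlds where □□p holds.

7

w0: successors {w1}; □p there: w1:T. ✓
w1: successors {w2, w7}; □p there: w2:F, w7:T. ✗
w2: successors {w3}; □p there: w3:T. ✓
w3: successors {w4}; □p there: w4:T. ✓
w4: successors {w5}; □p there: w5:T. ✓
w5: successors {w6}; □p there: w6:T. ✓
w6: successors {w7}; □p there: w7:T. ✓
w7: successors {w7}; □p there: w7:T. ✓
Satisfying worlds: {w0, w2, w3, w4, w5, w6, w7}.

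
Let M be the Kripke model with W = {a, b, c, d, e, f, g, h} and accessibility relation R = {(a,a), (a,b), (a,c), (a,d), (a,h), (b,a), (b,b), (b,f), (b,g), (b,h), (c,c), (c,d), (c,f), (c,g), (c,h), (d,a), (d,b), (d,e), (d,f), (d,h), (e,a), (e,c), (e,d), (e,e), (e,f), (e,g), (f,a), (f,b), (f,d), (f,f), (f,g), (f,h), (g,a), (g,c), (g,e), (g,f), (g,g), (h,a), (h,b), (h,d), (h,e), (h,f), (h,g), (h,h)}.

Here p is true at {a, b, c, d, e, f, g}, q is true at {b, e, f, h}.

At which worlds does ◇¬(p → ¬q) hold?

a: successors {a, b, c, d, h}; ¬(p → ¬q) there: a:F, b:T, c:F, d:F, h:F. ✓
b: successors {a, b, f, g, h}; ¬(p → ¬q) there: a:F, b:T, f:T, g:F, h:F. ✓
c: successors {c, d, f, g, h}; ¬(p → ¬q) there: c:F, d:F, f:T, g:F, h:F. ✓
d: successors {a, b, e, f, h}; ¬(p → ¬q) there: a:F, b:T, e:T, f:T, h:F. ✓
e: successors {a, c, d, e, f, g}; ¬(p → ¬q) there: a:F, c:F, d:F, e:T, f:T, g:F. ✓
f: successors {a, b, d, f, g, h}; ¬(p → ¬q) there: a:F, b:T, d:F, f:T, g:F, h:F. ✓
g: successors {a, c, e, f, g}; ¬(p → ¬q) there: a:F, c:F, e:T, f:T, g:F. ✓
h: successors {a, b, d, e, f, g, h}; ¬(p → ¬q) there: a:F, b:T, d:F, e:T, f:T, g:F, h:F. ✓

{a, b, c, d, e, f, g, h}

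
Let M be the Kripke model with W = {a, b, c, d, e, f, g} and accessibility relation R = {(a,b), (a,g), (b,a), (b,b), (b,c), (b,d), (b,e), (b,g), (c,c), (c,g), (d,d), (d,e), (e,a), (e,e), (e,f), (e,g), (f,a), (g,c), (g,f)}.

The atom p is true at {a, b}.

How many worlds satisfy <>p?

4

a: successors {b, g}; p there: b:T, g:F. ✓
b: successors {a, b, c, d, e, g}; p there: a:T, b:T, c:F, d:F, e:F, g:F. ✓
c: successors {c, g}; p there: c:F, g:F. ✗
d: successors {d, e}; p there: d:F, e:F. ✗
e: successors {a, e, f, g}; p there: a:T, e:F, f:F, g:F. ✓
f: successors {a}; p there: a:T. ✓
g: successors {c, f}; p there: c:F, f:F. ✗
Satisfying worlds: {a, b, e, f}.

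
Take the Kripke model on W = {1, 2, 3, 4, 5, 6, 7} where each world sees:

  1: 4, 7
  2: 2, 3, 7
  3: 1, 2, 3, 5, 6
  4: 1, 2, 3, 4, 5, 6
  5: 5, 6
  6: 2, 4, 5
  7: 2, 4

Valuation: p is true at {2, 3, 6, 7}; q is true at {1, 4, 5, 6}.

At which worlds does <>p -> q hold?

1: <>p is T, q is T. ✓
2: <>p is T, q is F. ✗
3: <>p is T, q is F. ✗
4: <>p is T, q is T. ✓
5: <>p is T, q is T. ✓
6: <>p is T, q is T. ✓
7: <>p is T, q is F. ✗

{1, 4, 5, 6}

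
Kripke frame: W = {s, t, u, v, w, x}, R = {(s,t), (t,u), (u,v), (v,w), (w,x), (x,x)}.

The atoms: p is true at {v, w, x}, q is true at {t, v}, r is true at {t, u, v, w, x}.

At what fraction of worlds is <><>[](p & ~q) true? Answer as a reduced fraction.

s: successors {t}; <>[](p & ~q) there: t:F. ✗
t: successors {u}; <>[](p & ~q) there: u:T. ✓
u: successors {v}; <>[](p & ~q) there: v:T. ✓
v: successors {w}; <>[](p & ~q) there: w:T. ✓
w: successors {x}; <>[](p & ~q) there: x:T. ✓
x: successors {x}; <>[](p & ~q) there: x:T. ✓
That's 5 of 6 worlds, so 5/6.

5/6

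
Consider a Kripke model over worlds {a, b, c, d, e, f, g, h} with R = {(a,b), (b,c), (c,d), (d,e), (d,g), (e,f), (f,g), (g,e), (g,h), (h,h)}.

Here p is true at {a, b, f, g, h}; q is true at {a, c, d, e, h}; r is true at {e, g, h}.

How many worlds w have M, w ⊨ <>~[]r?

4

a: successors {b}; ~[]r there: b:T. ✓
b: successors {c}; ~[]r there: c:T. ✓
c: successors {d}; ~[]r there: d:F. ✗
d: successors {e, g}; ~[]r there: e:T, g:F. ✓
e: successors {f}; ~[]r there: f:F. ✗
f: successors {g}; ~[]r there: g:F. ✗
g: successors {e, h}; ~[]r there: e:T, h:F. ✓
h: successors {h}; ~[]r there: h:F. ✗
Satisfying worlds: {a, b, d, g}.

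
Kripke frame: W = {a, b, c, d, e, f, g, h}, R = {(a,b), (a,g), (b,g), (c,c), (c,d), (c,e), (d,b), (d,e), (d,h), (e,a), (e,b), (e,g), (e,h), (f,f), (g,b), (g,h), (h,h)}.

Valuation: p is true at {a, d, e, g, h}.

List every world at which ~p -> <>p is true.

a: ~p is F, <>p is T. ✓
b: ~p is T, <>p is T. ✓
c: ~p is T, <>p is T. ✓
d: ~p is F, <>p is T. ✓
e: ~p is F, <>p is T. ✓
f: ~p is T, <>p is F. ✗
g: ~p is F, <>p is T. ✓
h: ~p is F, <>p is T. ✓

{a, b, c, d, e, g, h}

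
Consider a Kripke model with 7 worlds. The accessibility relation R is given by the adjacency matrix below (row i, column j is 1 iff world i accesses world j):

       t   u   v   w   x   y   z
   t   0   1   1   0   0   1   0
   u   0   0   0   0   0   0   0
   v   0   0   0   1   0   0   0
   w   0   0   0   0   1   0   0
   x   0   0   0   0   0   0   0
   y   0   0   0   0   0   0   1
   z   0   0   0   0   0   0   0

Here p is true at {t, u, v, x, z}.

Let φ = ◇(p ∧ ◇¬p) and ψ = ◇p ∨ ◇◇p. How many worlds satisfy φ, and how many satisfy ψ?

1 and 4

For ◇(p ∧ ◇¬p):
t: successors {u, v, y}; p ∧ ◇¬p there: u:F, v:T, y:F. ✓
u: no successors, so ◇(p ∧ ◇¬p) fails. ✗
v: successors {w}; p ∧ ◇¬p there: w:F. ✗
w: successors {x}; p ∧ ◇¬p there: x:F. ✗
x: no successors, so ◇(p ∧ ◇¬p) fails. ✗
y: successors {z}; p ∧ ◇¬p there: z:F. ✗
z: no successors, so ◇(p ∧ ◇¬p) fails. ✗
— 1 world.
For ◇p ∨ ◇◇p:
t: ◇p is T, ◇◇p is T. ✓
u: ◇p is F, ◇◇p is F. ✗
v: ◇p is F, ◇◇p is T. ✓
w: ◇p is T, ◇◇p is F. ✓
x: ◇p is F, ◇◇p is F. ✗
y: ◇p is T, ◇◇p is F. ✓
z: ◇p is F, ◇◇p is F. ✗
— 4 worlds.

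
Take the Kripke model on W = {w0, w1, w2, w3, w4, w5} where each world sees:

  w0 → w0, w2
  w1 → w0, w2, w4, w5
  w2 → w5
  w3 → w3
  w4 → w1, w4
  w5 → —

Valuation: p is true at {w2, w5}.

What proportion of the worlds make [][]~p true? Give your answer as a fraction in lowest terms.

1/2

w0: successors {w0, w2}; []~p there: w0:F, w2:F. ✗
w1: successors {w0, w2, w4, w5}; []~p there: w0:F, w2:F, w4:T, w5:T. ✗
w2: successors {w5}; []~p there: w5:T. ✓
w3: successors {w3}; []~p there: w3:T. ✓
w4: successors {w1, w4}; []~p there: w1:F, w4:T. ✗
w5: no successors, so [][]~p holds vacuously. ✓
That's 3 of 6 worlds, so 3/6 = 1/2.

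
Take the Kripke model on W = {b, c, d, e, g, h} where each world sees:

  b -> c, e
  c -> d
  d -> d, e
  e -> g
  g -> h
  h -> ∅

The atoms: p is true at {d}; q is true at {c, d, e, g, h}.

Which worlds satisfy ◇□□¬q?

{e, g}

b: successors {c, e}; □□¬q there: c:F, e:F. ✗
c: successors {d}; □□¬q there: d:F. ✗
d: successors {d, e}; □□¬q there: d:F, e:F. ✗
e: successors {g}; □□¬q there: g:T. ✓
g: successors {h}; □□¬q there: h:T. ✓
h: no successors, so ◇□□¬q fails. ✗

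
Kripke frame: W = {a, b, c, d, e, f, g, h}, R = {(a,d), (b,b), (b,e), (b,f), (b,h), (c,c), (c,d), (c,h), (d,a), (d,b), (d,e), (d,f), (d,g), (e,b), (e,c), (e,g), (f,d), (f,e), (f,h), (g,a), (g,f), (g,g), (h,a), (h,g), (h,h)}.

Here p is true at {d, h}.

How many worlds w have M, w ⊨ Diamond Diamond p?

7

a: successors {d}; Diamond p there: d:F. ✗
b: successors {b, e, f, h}; Diamond p there: b:T, e:F, f:T, h:T. ✓
c: successors {c, d, h}; Diamond p there: c:T, d:F, h:T. ✓
d: successors {a, b, e, f, g}; Diamond p there: a:T, b:T, e:F, f:T, g:F. ✓
e: successors {b, c, g}; Diamond p there: b:T, c:T, g:F. ✓
f: successors {d, e, h}; Diamond p there: d:F, e:F, h:T. ✓
g: successors {a, f, g}; Diamond p there: a:T, f:T, g:F. ✓
h: successors {a, g, h}; Diamond p there: a:T, g:F, h:T. ✓
Satisfying worlds: {b, c, d, e, f, g, h}.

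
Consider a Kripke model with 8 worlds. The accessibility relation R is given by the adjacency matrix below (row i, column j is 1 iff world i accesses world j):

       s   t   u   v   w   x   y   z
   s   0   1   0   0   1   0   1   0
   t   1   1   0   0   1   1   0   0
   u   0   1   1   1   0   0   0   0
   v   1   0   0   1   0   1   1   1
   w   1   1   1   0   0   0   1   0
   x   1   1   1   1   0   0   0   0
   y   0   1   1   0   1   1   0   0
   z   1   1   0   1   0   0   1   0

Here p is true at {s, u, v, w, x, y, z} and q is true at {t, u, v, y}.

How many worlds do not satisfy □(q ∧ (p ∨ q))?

s: successors {t, w, y}; q ∧ (p ∨ q) there: t:T, w:F, y:T. ✗
t: successors {s, t, w, x}; q ∧ (p ∨ q) there: s:F, t:T, w:F, x:F. ✗
u: successors {t, u, v}; q ∧ (p ∨ q) there: t:T, u:T, v:T. ✓
v: successors {s, v, x, y, z}; q ∧ (p ∨ q) there: s:F, v:T, x:F, y:T, z:F. ✗
w: successors {s, t, u, y}; q ∧ (p ∨ q) there: s:F, t:T, u:T, y:T. ✗
x: successors {s, t, u, v}; q ∧ (p ∨ q) there: s:F, t:T, u:T, v:T. ✗
y: successors {t, u, w, x}; q ∧ (p ∨ q) there: t:T, u:T, w:F, x:F. ✗
z: successors {s, t, v, y}; q ∧ (p ∨ q) there: s:F, t:T, v:T, y:T. ✗
Satisfying worlds: {u}.
So □(q ∧ (p ∨ q)) fails at the other 7 worlds.

7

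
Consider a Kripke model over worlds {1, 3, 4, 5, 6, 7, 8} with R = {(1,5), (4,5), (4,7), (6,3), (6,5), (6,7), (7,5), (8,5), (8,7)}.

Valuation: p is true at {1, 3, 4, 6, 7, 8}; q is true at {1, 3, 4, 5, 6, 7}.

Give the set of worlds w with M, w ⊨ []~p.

{1, 3, 5, 7}

1: successors {5}; ~p there: 5:T. ✓
3: no successors, so []~p holds vacuously. ✓
4: successors {5, 7}; ~p there: 5:T, 7:F. ✗
5: no successors, so []~p holds vacuously. ✓
6: successors {3, 5, 7}; ~p there: 3:F, 5:T, 7:F. ✗
7: successors {5}; ~p there: 5:T. ✓
8: successors {5, 7}; ~p there: 5:T, 7:F. ✗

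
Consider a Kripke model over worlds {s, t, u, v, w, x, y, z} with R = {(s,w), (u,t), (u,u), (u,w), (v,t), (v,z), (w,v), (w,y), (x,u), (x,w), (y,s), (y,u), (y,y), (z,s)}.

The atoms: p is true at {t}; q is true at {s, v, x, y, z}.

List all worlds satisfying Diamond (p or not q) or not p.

s: Diamond (p or not q) is T, not p is T. ✓
t: Diamond (p or not q) is F, not p is F. ✗
u: Diamond (p or not q) is T, not p is T. ✓
v: Diamond (p or not q) is T, not p is T. ✓
w: Diamond (p or not q) is F, not p is T. ✓
x: Diamond (p or not q) is T, not p is T. ✓
y: Diamond (p or not q) is T, not p is T. ✓
z: Diamond (p or not q) is F, not p is T. ✓

{s, u, v, w, x, y, z}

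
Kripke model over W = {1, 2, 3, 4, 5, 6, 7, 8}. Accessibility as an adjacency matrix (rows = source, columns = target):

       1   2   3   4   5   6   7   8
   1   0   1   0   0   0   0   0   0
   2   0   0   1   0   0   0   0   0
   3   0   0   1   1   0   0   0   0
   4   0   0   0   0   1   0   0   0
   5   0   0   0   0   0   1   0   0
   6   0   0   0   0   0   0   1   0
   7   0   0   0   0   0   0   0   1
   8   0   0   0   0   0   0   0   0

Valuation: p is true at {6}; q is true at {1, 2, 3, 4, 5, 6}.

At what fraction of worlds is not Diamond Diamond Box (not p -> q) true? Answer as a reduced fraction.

1/2

1: Diamond Diamond Box (not p -> q) is T. ✗
2: Diamond Diamond Box (not p -> q) is T. ✗
3: Diamond Diamond Box (not p -> q) is T. ✗
4: Diamond Diamond Box (not p -> q) is F. ✓
5: Diamond Diamond Box (not p -> q) is F. ✓
6: Diamond Diamond Box (not p -> q) is T. ✗
7: Diamond Diamond Box (not p -> q) is F. ✓
8: Diamond Diamond Box (not p -> q) is F. ✓
That's 4 of 8 worlds, so 4/8 = 1/2.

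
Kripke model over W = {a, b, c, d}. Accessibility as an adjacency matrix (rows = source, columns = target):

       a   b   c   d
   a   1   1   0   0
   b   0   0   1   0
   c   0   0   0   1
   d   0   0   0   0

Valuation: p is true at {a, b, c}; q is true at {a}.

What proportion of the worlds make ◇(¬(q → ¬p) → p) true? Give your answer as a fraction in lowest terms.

3/4

a: successors {a, b}; ¬(q → ¬p) → p there: a:T, b:T. ✓
b: successors {c}; ¬(q → ¬p) → p there: c:T. ✓
c: successors {d}; ¬(q → ¬p) → p there: d:T. ✓
d: no successors, so ◇(¬(q → ¬p) → p) fails. ✗
That's 3 of 4 worlds, so 3/4.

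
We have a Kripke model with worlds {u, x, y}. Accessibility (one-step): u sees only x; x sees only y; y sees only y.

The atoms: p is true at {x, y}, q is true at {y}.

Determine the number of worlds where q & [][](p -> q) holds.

u: q is F, [][](p -> q) is T. ✗
x: q is F, [][](p -> q) is T. ✗
y: q is T, [][](p -> q) is T. ✓
Satisfying worlds: {y}.

1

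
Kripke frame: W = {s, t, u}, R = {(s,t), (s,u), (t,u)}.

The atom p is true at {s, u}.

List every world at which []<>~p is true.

s: successors {t, u}; <>~p there: t:F, u:F. ✗
t: successors {u}; <>~p there: u:F. ✗
u: no successors, so []<>~p holds vacuously. ✓

{u}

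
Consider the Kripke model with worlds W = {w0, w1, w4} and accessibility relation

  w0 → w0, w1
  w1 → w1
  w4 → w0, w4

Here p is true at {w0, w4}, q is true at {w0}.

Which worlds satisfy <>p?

w0: successors {w0, w1}; p there: w0:T, w1:F. ✓
w1: successors {w1}; p there: w1:F. ✗
w4: successors {w0, w4}; p there: w0:T, w4:T. ✓

{w0, w4}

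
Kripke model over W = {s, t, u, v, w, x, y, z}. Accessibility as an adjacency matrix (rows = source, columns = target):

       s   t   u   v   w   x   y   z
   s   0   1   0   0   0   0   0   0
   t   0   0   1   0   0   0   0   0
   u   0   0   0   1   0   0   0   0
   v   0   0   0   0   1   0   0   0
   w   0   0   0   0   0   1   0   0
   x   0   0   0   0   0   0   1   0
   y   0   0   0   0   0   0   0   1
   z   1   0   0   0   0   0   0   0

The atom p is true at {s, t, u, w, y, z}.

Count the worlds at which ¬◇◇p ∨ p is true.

7

s: ¬◇◇p is F, p is T. ✓
t: ¬◇◇p is T, p is T. ✓
u: ¬◇◇p is F, p is T. ✓
v: ¬◇◇p is T, p is F. ✓
w: ¬◇◇p is F, p is T. ✓
x: ¬◇◇p is F, p is F. ✗
y: ¬◇◇p is F, p is T. ✓
z: ¬◇◇p is F, p is T. ✓
Satisfying worlds: {s, t, u, v, w, y, z}.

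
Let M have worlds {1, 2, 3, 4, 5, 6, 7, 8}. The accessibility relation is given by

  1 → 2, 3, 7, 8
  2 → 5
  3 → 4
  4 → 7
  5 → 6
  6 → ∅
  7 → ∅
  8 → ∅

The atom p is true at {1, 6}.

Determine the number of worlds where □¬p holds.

7

1: successors {2, 3, 7, 8}; ¬p there: 2:T, 3:T, 7:T, 8:T. ✓
2: successors {5}; ¬p there: 5:T. ✓
3: successors {4}; ¬p there: 4:T. ✓
4: successors {7}; ¬p there: 7:T. ✓
5: successors {6}; ¬p there: 6:F. ✗
6: no successors, so □¬p holds vacuously. ✓
7: no successors, so □¬p holds vacuously. ✓
8: no successors, so □¬p holds vacuously. ✓
Satisfying worlds: {1, 2, 3, 4, 6, 7, 8}.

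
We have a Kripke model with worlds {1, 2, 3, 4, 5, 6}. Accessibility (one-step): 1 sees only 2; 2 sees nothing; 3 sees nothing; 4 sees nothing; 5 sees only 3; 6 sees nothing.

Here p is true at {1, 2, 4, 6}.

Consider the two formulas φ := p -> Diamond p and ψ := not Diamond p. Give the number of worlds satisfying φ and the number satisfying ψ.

For p -> Diamond p:
1: p is T, Diamond p is T. ✓
2: p is T, Diamond p is F. ✗
3: p is F, Diamond p is F. ✓
4: p is T, Diamond p is F. ✗
5: p is F, Diamond p is F. ✓
6: p is T, Diamond p is F. ✗
— 3 worlds.
For not Diamond p:
1: Diamond p is T. ✗
2: Diamond p is F. ✓
3: Diamond p is F. ✓
4: Diamond p is F. ✓
5: Diamond p is F. ✓
6: Diamond p is F. ✓
— 5 worlds.

3 and 5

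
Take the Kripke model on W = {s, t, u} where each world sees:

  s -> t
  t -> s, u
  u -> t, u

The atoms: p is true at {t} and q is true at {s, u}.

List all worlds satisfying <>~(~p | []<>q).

{s, u}

s: successors {t}; ~(~p | []<>q) there: t:T. ✓
t: successors {s, u}; ~(~p | []<>q) there: s:F, u:F. ✗
u: successors {t, u}; ~(~p | []<>q) there: t:T, u:F. ✓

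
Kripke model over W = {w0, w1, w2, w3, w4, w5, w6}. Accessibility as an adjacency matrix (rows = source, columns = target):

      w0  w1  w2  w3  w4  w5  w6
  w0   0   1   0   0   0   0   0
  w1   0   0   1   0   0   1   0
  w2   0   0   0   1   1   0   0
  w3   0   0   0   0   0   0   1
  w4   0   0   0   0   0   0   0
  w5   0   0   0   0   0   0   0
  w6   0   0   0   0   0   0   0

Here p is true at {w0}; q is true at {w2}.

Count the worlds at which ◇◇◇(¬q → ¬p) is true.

w0: successors {w1}; ◇◇(¬q → ¬p) there: w1:T. ✓
w1: successors {w2, w5}; ◇◇(¬q → ¬p) there: w2:T, w5:F. ✓
w2: successors {w3, w4}; ◇◇(¬q → ¬p) there: w3:F, w4:F. ✗
w3: successors {w6}; ◇◇(¬q → ¬p) there: w6:F. ✗
w4: no successors, so ◇◇◇(¬q → ¬p) fails. ✗
w5: no successors, so ◇◇◇(¬q → ¬p) fails. ✗
w6: no successors, so ◇◇◇(¬q → ¬p) fails. ✗
Satisfying worlds: {w0, w1}.

2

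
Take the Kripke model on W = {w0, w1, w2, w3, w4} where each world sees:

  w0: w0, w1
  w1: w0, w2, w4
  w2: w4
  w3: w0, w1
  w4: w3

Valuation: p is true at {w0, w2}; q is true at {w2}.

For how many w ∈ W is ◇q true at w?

1

w0: successors {w0, w1}; q there: w0:F, w1:F. ✗
w1: successors {w0, w2, w4}; q there: w0:F, w2:T, w4:F. ✓
w2: successors {w4}; q there: w4:F. ✗
w3: successors {w0, w1}; q there: w0:F, w1:F. ✗
w4: successors {w3}; q there: w3:F. ✗
Satisfying worlds: {w1}.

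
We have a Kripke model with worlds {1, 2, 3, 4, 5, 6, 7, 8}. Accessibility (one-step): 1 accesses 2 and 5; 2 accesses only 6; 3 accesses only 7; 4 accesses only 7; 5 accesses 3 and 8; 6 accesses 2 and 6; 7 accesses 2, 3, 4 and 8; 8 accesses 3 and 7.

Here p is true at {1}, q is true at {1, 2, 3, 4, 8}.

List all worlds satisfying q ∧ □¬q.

{2, 3, 4}

1: q is T, □¬q is F. ✗
2: q is T, □¬q is T. ✓
3: q is T, □¬q is T. ✓
4: q is T, □¬q is T. ✓
5: q is F, □¬q is F. ✗
6: q is F, □¬q is F. ✗
7: q is F, □¬q is F. ✗
8: q is T, □¬q is F. ✗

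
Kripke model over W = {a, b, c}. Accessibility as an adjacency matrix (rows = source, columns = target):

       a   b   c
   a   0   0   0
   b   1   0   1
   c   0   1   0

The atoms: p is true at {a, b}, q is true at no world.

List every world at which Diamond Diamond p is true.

{b, c}

a: no successors, so Diamond Diamond p fails. ✗
b: successors {a, c}; Diamond p there: a:F, c:T. ✓
c: successors {b}; Diamond p there: b:T. ✓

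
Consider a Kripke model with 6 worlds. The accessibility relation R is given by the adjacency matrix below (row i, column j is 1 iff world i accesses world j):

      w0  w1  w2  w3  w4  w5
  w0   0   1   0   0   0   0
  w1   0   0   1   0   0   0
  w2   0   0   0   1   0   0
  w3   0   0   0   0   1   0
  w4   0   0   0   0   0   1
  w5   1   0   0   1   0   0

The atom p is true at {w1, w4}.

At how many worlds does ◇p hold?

2

w0: successors {w1}; p there: w1:T. ✓
w1: successors {w2}; p there: w2:F. ✗
w2: successors {w3}; p there: w3:F. ✗
w3: successors {w4}; p there: w4:T. ✓
w4: successors {w5}; p there: w5:F. ✗
w5: successors {w0, w3}; p there: w0:F, w3:F. ✗
Satisfying worlds: {w0, w3}.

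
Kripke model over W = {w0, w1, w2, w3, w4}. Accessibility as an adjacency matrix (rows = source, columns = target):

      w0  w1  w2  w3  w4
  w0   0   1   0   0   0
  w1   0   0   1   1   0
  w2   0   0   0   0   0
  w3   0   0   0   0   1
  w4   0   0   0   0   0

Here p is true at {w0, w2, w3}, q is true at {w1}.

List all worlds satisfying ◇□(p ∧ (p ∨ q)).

{w0, w1, w3}

w0: successors {w1}; □(p ∧ (p ∨ q)) there: w1:T. ✓
w1: successors {w2, w3}; □(p ∧ (p ∨ q)) there: w2:T, w3:F. ✓
w2: no successors, so ◇□(p ∧ (p ∨ q)) fails. ✗
w3: successors {w4}; □(p ∧ (p ∨ q)) there: w4:T. ✓
w4: no successors, so ◇□(p ∧ (p ∨ q)) fails. ✗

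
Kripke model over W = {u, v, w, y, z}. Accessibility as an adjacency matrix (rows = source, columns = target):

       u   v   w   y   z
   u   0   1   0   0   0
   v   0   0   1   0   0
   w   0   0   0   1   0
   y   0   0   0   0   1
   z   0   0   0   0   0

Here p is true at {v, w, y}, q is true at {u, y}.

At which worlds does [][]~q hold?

u: successors {v}; []~q there: v:T. ✓
v: successors {w}; []~q there: w:F. ✗
w: successors {y}; []~q there: y:T. ✓
y: successors {z}; []~q there: z:T. ✓
z: no successors, so [][]~q holds vacuously. ✓

{u, w, y, z}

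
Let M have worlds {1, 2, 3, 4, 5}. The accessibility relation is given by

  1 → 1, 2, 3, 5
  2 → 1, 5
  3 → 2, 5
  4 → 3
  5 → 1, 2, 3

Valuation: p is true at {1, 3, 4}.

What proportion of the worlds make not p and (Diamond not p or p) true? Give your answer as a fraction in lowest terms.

1: not p is F, Diamond not p or p is T. ✗
2: not p is T, Diamond not p or p is T. ✓
3: not p is F, Diamond not p or p is T. ✗
4: not p is F, Diamond not p or p is T. ✗
5: not p is T, Diamond not p or p is T. ✓
That's 2 of 5 worlds, so 2/5.

2/5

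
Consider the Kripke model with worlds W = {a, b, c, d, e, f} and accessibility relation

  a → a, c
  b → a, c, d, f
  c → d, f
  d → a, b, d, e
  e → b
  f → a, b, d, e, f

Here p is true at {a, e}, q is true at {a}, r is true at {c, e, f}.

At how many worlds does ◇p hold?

a: successors {a, c}; p there: a:T, c:F. ✓
b: successors {a, c, d, f}; p there: a:T, c:F, d:F, f:F. ✓
c: successors {d, f}; p there: d:F, f:F. ✗
d: successors {a, b, d, e}; p there: a:T, b:F, d:F, e:T. ✓
e: successors {b}; p there: b:F. ✗
f: successors {a, b, d, e, f}; p there: a:T, b:F, d:F, e:T, f:F. ✓
Satisfying worlds: {a, b, d, f}.

4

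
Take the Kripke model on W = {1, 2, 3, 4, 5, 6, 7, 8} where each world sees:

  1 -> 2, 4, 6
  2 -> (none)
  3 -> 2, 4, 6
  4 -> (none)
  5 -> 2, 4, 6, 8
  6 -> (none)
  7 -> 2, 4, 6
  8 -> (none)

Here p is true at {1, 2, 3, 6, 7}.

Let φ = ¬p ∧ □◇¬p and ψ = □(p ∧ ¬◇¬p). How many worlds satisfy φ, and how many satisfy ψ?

For ¬p ∧ □◇¬p:
1: ¬p is F, □◇¬p is F. ✗
2: ¬p is F, □◇¬p is T. ✗
3: ¬p is F, □◇¬p is F. ✗
4: ¬p is T, □◇¬p is T. ✓
5: ¬p is T, □◇¬p is F. ✗
6: ¬p is F, □◇¬p is T. ✗
7: ¬p is F, □◇¬p is F. ✗
8: ¬p is T, □◇¬p is T. ✓
— 2 worlds.
For □(p ∧ ¬◇¬p):
1: successors {2, 4, 6}; p ∧ ¬◇¬p there: 2:T, 4:F, 6:T. ✗
2: no successors, so □(p ∧ ¬◇¬p) holds vacuously. ✓
3: successors {2, 4, 6}; p ∧ ¬◇¬p there: 2:T, 4:F, 6:T. ✗
4: no successors, so □(p ∧ ¬◇¬p) holds vacuously. ✓
5: successors {2, 4, 6, 8}; p ∧ ¬◇¬p there: 2:T, 4:F, 6:T, 8:F. ✗
6: no successors, so □(p ∧ ¬◇¬p) holds vacuously. ✓
7: successors {2, 4, 6}; p ∧ ¬◇¬p there: 2:T, 4:F, 6:T. ✗
8: no successors, so □(p ∧ ¬◇¬p) holds vacuously. ✓
— 4 worlds.

2 and 4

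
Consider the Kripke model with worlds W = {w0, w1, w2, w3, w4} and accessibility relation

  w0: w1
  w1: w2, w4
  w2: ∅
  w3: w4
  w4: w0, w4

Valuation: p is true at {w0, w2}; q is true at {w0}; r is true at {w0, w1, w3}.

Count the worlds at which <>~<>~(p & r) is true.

1

w0: successors {w1}; ~<>~(p & r) there: w1:F. ✗
w1: successors {w2, w4}; ~<>~(p & r) there: w2:T, w4:F. ✓
w2: no successors, so <>~<>~(p & r) fails. ✗
w3: successors {w4}; ~<>~(p & r) there: w4:F. ✗
w4: successors {w0, w4}; ~<>~(p & r) there: w0:F, w4:F. ✗
Satisfying worlds: {w1}.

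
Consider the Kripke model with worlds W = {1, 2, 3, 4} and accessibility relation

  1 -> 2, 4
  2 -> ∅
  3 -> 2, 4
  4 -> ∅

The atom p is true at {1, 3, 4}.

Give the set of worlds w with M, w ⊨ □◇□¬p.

{2, 4}

1: successors {2, 4}; ◇□¬p there: 2:F, 4:F. ✗
2: no successors, so □◇□¬p holds vacuously. ✓
3: successors {2, 4}; ◇□¬p there: 2:F, 4:F. ✗
4: no successors, so □◇□¬p holds vacuously. ✓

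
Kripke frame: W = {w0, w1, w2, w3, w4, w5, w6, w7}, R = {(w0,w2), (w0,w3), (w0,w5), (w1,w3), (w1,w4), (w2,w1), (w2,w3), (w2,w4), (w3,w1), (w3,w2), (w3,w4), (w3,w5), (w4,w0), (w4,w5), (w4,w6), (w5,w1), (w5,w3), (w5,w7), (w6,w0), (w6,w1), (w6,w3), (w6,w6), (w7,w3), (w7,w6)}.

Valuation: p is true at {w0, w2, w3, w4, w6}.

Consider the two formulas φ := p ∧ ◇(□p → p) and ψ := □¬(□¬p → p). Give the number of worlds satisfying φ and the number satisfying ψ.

5 and 0

For p ∧ ◇(□p → p):
w0: p is T, ◇(□p → p) is T. ✓
w1: p is F, ◇(□p → p) is T. ✗
w2: p is T, ◇(□p → p) is T. ✓
w3: p is T, ◇(□p → p) is T. ✓
w4: p is T, ◇(□p → p) is T. ✓
w5: p is F, ◇(□p → p) is T. ✗
w6: p is T, ◇(□p → p) is T. ✓
w7: p is F, ◇(□p → p) is T. ✗
— 5 worlds.
For □¬(□¬p → p):
w0: successors {w2, w3, w5}; ¬(□¬p → p) there: w2:F, w3:F, w5:F. ✗
w1: successors {w3, w4}; ¬(□¬p → p) there: w3:F, w4:F. ✗
w2: successors {w1, w3, w4}; ¬(□¬p → p) there: w1:F, w3:F, w4:F. ✗
w3: successors {w1, w2, w4, w5}; ¬(□¬p → p) there: w1:F, w2:F, w4:F, w5:F. ✗
w4: successors {w0, w5, w6}; ¬(□¬p → p) there: w0:F, w5:F, w6:F. ✗
w5: successors {w1, w3, w7}; ¬(□¬p → p) there: w1:F, w3:F, w7:F. ✗
w6: successors {w0, w1, w3, w6}; ¬(□¬p → p) there: w0:F, w1:F, w3:F, w6:F. ✗
w7: successors {w3, w6}; ¬(□¬p → p) there: w3:F, w6:F. ✗
— 0 worlds.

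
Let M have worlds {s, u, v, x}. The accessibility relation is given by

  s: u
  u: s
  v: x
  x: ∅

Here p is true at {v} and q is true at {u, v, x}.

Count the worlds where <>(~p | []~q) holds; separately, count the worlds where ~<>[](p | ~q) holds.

For <>(~p | []~q):
s: successors {u}; ~p | []~q there: u:T. ✓
u: successors {s}; ~p | []~q there: s:T. ✓
v: successors {x}; ~p | []~q there: x:T. ✓
x: no successors, so <>(~p | []~q) fails. ✗
— 3 worlds.
For ~<>[](p | ~q):
s: <>[](p | ~q) is T. ✗
u: <>[](p | ~q) is F. ✓
v: <>[](p | ~q) is T. ✗
x: <>[](p | ~q) is F. ✓
— 2 worlds.

3 and 2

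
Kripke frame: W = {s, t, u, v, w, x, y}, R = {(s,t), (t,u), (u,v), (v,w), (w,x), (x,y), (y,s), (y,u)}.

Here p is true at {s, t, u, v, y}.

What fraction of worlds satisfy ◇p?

s: successors {t}; p there: t:T. ✓
t: successors {u}; p there: u:T. ✓
u: successors {v}; p there: v:T. ✓
v: successors {w}; p there: w:F. ✗
w: successors {x}; p there: x:F. ✗
x: successors {y}; p there: y:T. ✓
y: successors {s, u}; p there: s:T, u:T. ✓
That's 5 of 7 worlds, so 5/7.

5/7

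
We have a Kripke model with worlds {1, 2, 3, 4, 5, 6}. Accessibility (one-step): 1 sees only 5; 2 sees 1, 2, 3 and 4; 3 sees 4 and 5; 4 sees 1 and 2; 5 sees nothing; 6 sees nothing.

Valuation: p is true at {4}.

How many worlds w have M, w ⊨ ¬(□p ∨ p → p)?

1: □p ∨ p → p is T. ✗
2: □p ∨ p → p is T. ✗
3: □p ∨ p → p is T. ✗
4: □p ∨ p → p is T. ✗
5: □p ∨ p → p is F. ✓
6: □p ∨ p → p is F. ✓
Satisfying worlds: {5, 6}.

2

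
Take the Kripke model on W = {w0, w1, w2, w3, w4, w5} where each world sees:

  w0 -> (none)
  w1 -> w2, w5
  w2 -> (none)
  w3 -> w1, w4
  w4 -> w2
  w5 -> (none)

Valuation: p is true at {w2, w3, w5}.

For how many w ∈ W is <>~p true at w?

w0: no successors, so <>~p fails. ✗
w1: successors {w2, w5}; ~p there: w2:F, w5:F. ✗
w2: no successors, so <>~p fails. ✗
w3: successors {w1, w4}; ~p there: w1:T, w4:T. ✓
w4: successors {w2}; ~p there: w2:F. ✗
w5: no successors, so <>~p fails. ✗
Satisfying worlds: {w3}.

1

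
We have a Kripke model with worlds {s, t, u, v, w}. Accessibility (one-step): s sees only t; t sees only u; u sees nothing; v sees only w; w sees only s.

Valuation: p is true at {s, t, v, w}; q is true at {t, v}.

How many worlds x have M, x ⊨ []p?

4

s: successors {t}; p there: t:T. ✓
t: successors {u}; p there: u:F. ✗
u: no successors, so []p holds vacuously. ✓
v: successors {w}; p there: w:T. ✓
w: successors {s}; p there: s:T. ✓
Satisfying worlds: {s, u, v, w}.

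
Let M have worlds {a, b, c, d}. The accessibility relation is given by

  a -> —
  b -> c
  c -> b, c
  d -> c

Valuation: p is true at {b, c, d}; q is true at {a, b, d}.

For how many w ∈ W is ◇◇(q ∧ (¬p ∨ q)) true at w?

a: no successors, so ◇◇(q ∧ (¬p ∨ q)) fails. ✗
b: successors {c}; ◇(q ∧ (¬p ∨ q)) there: c:T. ✓
c: successors {b, c}; ◇(q ∧ (¬p ∨ q)) there: b:F, c:T. ✓
d: successors {c}; ◇(q ∧ (¬p ∨ q)) there: c:T. ✓
Satisfying worlds: {b, c, d}.

3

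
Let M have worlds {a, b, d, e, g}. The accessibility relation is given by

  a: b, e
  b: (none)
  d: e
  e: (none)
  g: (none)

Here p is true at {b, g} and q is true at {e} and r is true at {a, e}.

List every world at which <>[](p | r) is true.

a: successors {b, e}; [](p | r) there: b:T, e:T. ✓
b: no successors, so <>[](p | r) fails. ✗
d: successors {e}; [](p | r) there: e:T. ✓
e: no successors, so <>[](p | r) fails. ✗
g: no successors, so <>[](p | r) fails. ✗

{a, d}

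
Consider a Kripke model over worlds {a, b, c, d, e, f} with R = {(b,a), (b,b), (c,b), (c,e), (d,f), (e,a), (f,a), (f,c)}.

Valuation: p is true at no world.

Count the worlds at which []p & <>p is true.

0

a: []p is T, <>p is F. ✗
b: []p is F, <>p is F. ✗
c: []p is F, <>p is F. ✗
d: []p is F, <>p is F. ✗
e: []p is F, <>p is F. ✗
f: []p is F, <>p is F. ✗
Satisfying worlds: ∅.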